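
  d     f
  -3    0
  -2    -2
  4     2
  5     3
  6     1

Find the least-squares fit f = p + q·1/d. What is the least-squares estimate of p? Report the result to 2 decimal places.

Normal-equation sums: Σ1 = 5, Σ1/d = -13/60, Σ1/d·1/d = 1769/3600.
And Σf = 4, Σ1/d·f = 34/15.
So XᵀX·[p, q]ᵀ = Xᵀf: [[5, -13/60]; [-13/60, 1769/3600]]·[p, q]ᵀ = [4, 34/15]ᵀ.
Eliminating q: (1769/3600)·(row 1) − (-13/60)·(row 2) gives (241/100)·p = (1769/3600)·4 − (-13/60)·(34/15) = 737/300, so p = 737/723.
Then q = ((34/15) − (-13/60)·(737/723))/(1769/3600) = 1220/241.

p = 1.02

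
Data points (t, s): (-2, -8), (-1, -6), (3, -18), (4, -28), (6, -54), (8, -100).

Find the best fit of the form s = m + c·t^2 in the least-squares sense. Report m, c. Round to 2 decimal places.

Forming XᵀX = [[6, 130]; [130, 5746]] and Xᵀs = [-214, -8992]ᵀ gives XᵀX·[m, c]ᵀ = Xᵀs.
Δ = 6·5746 − 130² = 17576.
m = ((-214)·5746 − 130·(-8992))/17576 = -1167/338; c = (6·(-8992) − 130·(-214))/17576 = -6533/4394.

m = -3.45, c = -1.49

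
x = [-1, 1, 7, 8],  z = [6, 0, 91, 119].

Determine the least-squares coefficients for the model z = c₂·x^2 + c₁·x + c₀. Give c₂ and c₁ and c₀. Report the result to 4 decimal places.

Forming MᵀM = [[6499, 855, 115]; [855, 115, 15]; [115, 15, 4]] and Mᵀz = [12081, 1583, 216]ᵀ gives MᵀM·[c₂, c₁, c₀]ᵀ = Mᵀz.
Solving the 3×3 system (Gaussian elimination) gives c₂ = 2315/1068, c₁ = -4409/1780, c₀ = 259/267.

c₂ = 2.1676, c₁ = -2.4770, c₀ = 0.9700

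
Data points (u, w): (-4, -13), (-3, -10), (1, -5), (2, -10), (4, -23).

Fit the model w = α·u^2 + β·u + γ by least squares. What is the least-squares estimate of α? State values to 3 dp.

α = -0.910

Normal-equation sums: Σu^2·u^2 = 610, Σu^2·u = -18, Σu^2 = 46, Σu·u = 46, Σu = 0, Σ1 = 5.
For Mᵀw: Σu^2·w = -711, Σu·w = -35, Σw = -61.
Solving the 3×3 system (Gaussian elimination) gives α = -553/608, β = -679/608, γ = -1165/304.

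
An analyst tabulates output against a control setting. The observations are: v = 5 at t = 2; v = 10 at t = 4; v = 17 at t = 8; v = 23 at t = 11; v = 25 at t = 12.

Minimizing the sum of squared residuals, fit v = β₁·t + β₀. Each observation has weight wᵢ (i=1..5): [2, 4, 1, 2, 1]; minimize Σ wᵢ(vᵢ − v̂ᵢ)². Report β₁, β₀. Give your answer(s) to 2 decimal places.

β₁ = 1.94, β₀ = 1.80

With design matrix A, AᵀWA = [[522, 62]; [62, 10]] and AᵀWv = [1122, 138]ᵀ.
Eliminating β₀: 10·(row 1) − 62·(row 2) gives 1376·β₁ = 10·1122 − 62·138 = 2664, so β₁ = 333/172.
Then β₀ = (138 − 62·(333/172))/10 = 309/172.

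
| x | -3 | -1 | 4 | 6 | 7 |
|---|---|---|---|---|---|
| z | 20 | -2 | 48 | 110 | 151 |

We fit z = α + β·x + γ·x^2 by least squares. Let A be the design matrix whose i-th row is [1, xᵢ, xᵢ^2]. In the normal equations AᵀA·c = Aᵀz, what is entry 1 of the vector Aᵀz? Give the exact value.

Entry 1 ↔ basis 1, so (Aᵀz)_{1} = Σᵢ zᵢ = (1)·(20) + (1)·(-2) + (1)·(48) + (1)·(110) + (1)·(151) = 327.

327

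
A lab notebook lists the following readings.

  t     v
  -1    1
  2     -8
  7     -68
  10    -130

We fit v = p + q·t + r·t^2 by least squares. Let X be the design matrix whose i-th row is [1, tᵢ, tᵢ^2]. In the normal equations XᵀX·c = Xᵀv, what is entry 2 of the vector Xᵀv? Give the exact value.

Entry 2 ↔ basis t, so (Xᵀv)_{2} = Σᵢ (t)·vᵢ = (-1)·(1) + (2)·(-8) + (7)·(-68) + (10)·(-130) = -1793.

-1793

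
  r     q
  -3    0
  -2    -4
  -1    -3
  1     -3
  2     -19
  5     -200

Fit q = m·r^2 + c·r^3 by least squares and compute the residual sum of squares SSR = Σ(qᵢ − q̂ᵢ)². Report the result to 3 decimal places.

Normal-equation sums: Σr^2·r^2 = 740, Σr^2·r^3 = 2882, Σr^3·r^3 = 16484.
For Xᵀq: Σr^2·q = -5098, Σr^3·q = -25120.
Eliminating c: 16484·(row 1) − 2882·(row 2) gives 3892236·m = 16484·(-5098) − 2882·(-25120) = -11639592, so m = -969966/324353.
Then c = ((-25120) − 2882·(-969966/324353))/16484 = -324697/324353.
Residuals: -37125/324353, -15124/324353, -327790/324353, 321604/324353, 314733/324353, -34325/324353; SSR = 964127/324353.

SSR = 2.972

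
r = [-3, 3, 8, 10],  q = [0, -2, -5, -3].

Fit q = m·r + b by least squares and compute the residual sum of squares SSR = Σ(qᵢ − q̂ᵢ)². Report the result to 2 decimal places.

SSR = 3.49

From the data, Σr·r = 182, Σr = 18, Σ1 = 4.
And Σr·q = -76, Σq = -10.
So MᵀM·[m, b]ᵀ = Mᵀq: [[182, 18]; [18, 4]]·[m, b]ᵀ = [-76, -10]ᵀ.
Eliminating b: 4·(row 1) − 18·(row 2) gives 404·m = 4·(-76) − 18·(-10) = -124, so m = -31/101.
Then b = ((-10) − 18·(-31/101))/4 = -113/101.
Residuals: 20/101, 4/101, -144/101, 120/101; SSR = 352/101.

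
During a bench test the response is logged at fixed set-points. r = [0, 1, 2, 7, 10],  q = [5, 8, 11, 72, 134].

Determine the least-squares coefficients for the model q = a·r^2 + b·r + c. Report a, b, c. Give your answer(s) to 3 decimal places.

Forming XᵀX = [[12418, 1352, 154]; [1352, 154, 20]; [154, 20, 5]] and Xᵀq = [16980, 1874, 230]ᵀ gives XᵀX·[a, b, c]ᵀ = Xᵀq.
Inverting the 3×3 Gram matrix, [a, b, c]ᵀ = [100/87, 127/87, 138/29]ᵀ.

a = 1.149, b = 1.460, c = 4.759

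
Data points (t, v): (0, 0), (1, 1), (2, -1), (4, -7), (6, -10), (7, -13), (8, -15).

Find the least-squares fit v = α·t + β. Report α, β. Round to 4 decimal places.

α = -2.0690, β = 1.8473

With design matrix X, XᵀX = [[170, 28]; [28, 7]] and Xᵀv = [-300, -45]ᵀ.
det = 170·7 − 28² = 406.
α = ((-300)·7 − 28·(-45))/406 = -60/29; β = (170·(-45) − 28·(-300))/406 = 375/203.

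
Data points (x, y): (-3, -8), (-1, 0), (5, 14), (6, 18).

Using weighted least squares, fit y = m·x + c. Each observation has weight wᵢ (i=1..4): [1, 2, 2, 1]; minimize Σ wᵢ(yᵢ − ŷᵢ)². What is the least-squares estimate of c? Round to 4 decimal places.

The normal system MᵀWM·[m, c]ᵀ = MᵀWy is [[97, 11]; [11, 6]]·[m, c]ᵀ = [272, 38]ᵀ.
Determinant 97·6 − 11² = 461.
m = (272·6 − 11·38)/461 = 1214/461; c = (97·38 − 11·272)/461 = 694/461.

c = 1.5054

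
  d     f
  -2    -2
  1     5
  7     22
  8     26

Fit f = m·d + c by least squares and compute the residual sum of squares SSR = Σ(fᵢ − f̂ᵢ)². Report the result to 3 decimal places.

SSR = 1.703

Normal-equation sums: Σd·d = 118, Σd = 14, Σ1 = 4.
Right-hand side: Σd·f = 371, Σf = 51.
So XᵀX·[m, c]ᵀ = Xᵀf: [[118, 14]; [14, 4]]·[m, c]ᵀ = [371, 51]ᵀ.
Δ = 118·4 − 14² = 276.
m = (371·4 − 14·51)/276 = 385/138; c = (118·51 − 14·371)/276 = 206/69.
Residuals: 41/69, -107/138, -71/138, 16/23; SSR = 235/138.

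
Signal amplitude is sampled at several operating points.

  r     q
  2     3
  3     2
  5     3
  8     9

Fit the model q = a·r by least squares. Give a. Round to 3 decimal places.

Sums needed: Σr·r = 102.
For Aᵀq: Σr·q = 99.
Normal equations: [[102]]·[a]ᵀ = [99]ᵀ.
a = 99/102 = 0.970588.

a = 0.971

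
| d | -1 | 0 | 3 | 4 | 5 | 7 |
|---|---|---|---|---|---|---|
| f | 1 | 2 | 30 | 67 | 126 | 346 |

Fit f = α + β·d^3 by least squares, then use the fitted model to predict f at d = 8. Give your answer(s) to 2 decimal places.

f̂ = 514.93

Forming AᵀA = [[6, 558]; [558, 138100]] and Aᵀf = [572, 139525]ᵀ gives AᵀA·[α, β]ᵀ = Aᵀf.
Determinant 6·138100 − 558² = 517236.
α = (572·138100 − 558·139525)/517236 = 569125/258618; β = (6·139525 − 558·572)/517236 = 86329/86206.
At d = 8: f̂ = (569125/258618)·(1) + (86329/86206)·(512) = 133170469/258618.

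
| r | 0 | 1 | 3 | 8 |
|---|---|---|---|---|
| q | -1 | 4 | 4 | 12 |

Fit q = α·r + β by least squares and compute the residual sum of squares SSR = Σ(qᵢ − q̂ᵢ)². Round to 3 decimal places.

SSR = 7.145

Entries of AᵀA: Σr·r = 74, Σr = 12, Σ1 = 4.
And Σr·q = 112, Σq = 19.
Normal equations: [[74, 12]; [12, 4]]·[α, β]ᵀ = [112, 19]ᵀ.
Determinant 74·4 − 12² = 152.
α = (112·4 − 12·19)/152 = 55/38; β = (74·19 − 12·112)/152 = 31/76.
Residuals: -107/76, 163/76, -3/4, 1/76; SSR = 543/76.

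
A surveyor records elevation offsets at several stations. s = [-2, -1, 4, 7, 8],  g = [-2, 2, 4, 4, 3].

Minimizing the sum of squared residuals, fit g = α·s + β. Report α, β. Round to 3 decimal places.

α = 0.420, β = 0.855

From the data, Σs·s = 134, Σs = 16, Σ1 = 5.
For Xᵀg: Σs·g = 70, Σg = 11.
Determinant 134·5 − 16² = 414.
α = (70·5 − 16·11)/414 = 29/69; β = (134·11 − 16·70)/414 = 59/69.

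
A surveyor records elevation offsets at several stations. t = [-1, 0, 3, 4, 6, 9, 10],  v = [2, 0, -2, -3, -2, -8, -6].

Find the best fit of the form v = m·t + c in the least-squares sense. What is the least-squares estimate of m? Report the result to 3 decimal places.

Entries of MᵀM: Σt·t = 243, Σt = 31, Σ1 = 7.
For Mᵀv: Σt·v = -164, Σv = -19.
Normal equations: [[243, 31]; [31, 7]]·[m, c]ᵀ = [-164, -19]ᵀ.
Eliminating c: 7·(row 1) − 31·(row 2) gives 740·m = 7·(-164) − 31·(-19) = -559, so m = -559/740.
Then c = ((-19) − 31·(-559/740))/7 = 467/740.

m = -0.755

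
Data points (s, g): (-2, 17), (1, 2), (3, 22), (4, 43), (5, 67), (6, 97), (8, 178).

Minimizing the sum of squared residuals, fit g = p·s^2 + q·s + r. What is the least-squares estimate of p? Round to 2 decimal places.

With design matrix A, AᵀA = [[6371, 937, 155]; [937, 155, 25]; [155, 25, 7]] and Aᵀg = [17515, 2547, 426]ᵀ.
Inverting the 3×3 Gram matrix, [p, q, r]ᵀ = [30161/10086, -37151/20172, 8197/6724]ᵀ.

p = 2.99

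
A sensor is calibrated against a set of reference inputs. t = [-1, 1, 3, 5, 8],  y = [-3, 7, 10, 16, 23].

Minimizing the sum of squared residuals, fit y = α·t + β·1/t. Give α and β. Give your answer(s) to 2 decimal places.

Normal-equation sums: Σt·t = 100, Σt·1/t = 5, Σ1/t·1/t = 31201/14400.
Right-hand side: Σt·y = 304, Σ1/t·y = 2329/120.
So XᵀX·[α, β]ᵀ = Xᵀy: [[100, 5]; [5, 31201/14400]]·[α, β]ᵀ = [304, 2329/120]ᵀ.
Eliminating β: (31201/14400)·(row 1) − 5·(row 2) gives (27601/144)·α = (31201/14400)·304 − 5·(2329/120) = 1010963/1800, so α = 2021926/690025.
Then β = ((2329/120) − 5·(2021926/690025))/(31201/14400) = 60600/27601.

α = 2.93, β = 2.20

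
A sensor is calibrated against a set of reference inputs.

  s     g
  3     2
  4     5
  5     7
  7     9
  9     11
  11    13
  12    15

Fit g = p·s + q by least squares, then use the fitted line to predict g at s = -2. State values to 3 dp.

ĝ = -3.066

Entries of AᵀA: Σs·s = 445, Σs = 51, Σ1 = 7.
And Σs·g = 546, Σg = 62.
Normal equations: [[445, 51]; [51, 7]]·[p, q]ᵀ = [546, 62]ᵀ.
Eliminating q: 7·(row 1) − 51·(row 2) gives 514·p = 7·546 − 51·62 = 660, so p = 330/257.
Then q = (62 − 51·(330/257))/7 = -128/257.
At s = -2: ĝ = (330/257)·(-2) + (-128/257)·(1) = -788/257.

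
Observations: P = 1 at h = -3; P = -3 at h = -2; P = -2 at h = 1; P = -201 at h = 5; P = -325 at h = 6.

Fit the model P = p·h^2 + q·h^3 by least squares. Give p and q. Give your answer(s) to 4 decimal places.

p = -2.9256, q = -1.0185

The normal equations are: 2019·p + 10627·q = -16730;  10627·p + 63075·q = -95330.
(Σh^2·h^2 = 2019, Σh^2·h^3 = 10627, Σh^3·h^3 = 63075, Σh^2·P = -16730, Σh^3·P = -95330.)
Eliminating q: 63075·(row 1) − 10627·(row 2) gives 14415296·p = 63075·(-16730) − 10627·(-95330) = -42172840, so p = -5271605/1801912.
Then q = ((-95330) − 10627·(-5271605/1801912))/63075 = -1835195/1801912.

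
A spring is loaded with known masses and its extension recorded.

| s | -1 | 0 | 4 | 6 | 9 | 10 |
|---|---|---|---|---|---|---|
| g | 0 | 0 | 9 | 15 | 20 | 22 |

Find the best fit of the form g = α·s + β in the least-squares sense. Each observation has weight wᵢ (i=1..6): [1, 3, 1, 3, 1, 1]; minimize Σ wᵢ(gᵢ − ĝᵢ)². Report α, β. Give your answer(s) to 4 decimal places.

α = 2.2055, β = 0.7781

Entries of AᵀWA: Σwᵢ·s·s = 306, Σwᵢ·s = 40, Σwᵢ·1 = 10.
And Σwᵢ·s·g = 706, Σwᵢ·g = 96.
Eliminating β: 10·(row 1) − 40·(row 2) gives 1460·α = 10·706 − 40·96 = 3220, so α = 161/73.
Then β = (96 − 40·(161/73))/10 = 284/365.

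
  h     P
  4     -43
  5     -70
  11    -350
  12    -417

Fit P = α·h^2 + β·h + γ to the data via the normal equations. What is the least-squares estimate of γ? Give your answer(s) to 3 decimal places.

γ = 6.617

Sums needed: Σh^2·h^2 = 36258, Σh^2·h = 3248, Σh^2 = 306, Σh·h = 306, Σh = 32, Σ1 = 4.
Right-hand side: Σh^2·P = -104836, Σh·P = -9376, ΣP = -880.
So AᵀA·[α, β, γ]ᵀ = AᵀP: [[36258, 3248, 306]; [3248, 306, 32]; [306, 32, 4]]·[α, β, γ]ᵀ = [-104836, -9376, -880]ᵀ.
Row-reducing yields α = -20/7, β = -176/175, γ = 1158/175.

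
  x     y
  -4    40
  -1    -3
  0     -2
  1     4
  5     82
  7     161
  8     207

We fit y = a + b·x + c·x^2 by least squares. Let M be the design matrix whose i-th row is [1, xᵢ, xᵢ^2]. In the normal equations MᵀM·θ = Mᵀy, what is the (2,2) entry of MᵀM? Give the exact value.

156

Row 2 ↔ basis x, column 2 ↔ basis x, so (MᵀM)_{2,2} = Σᵢ (x)·(x) = (-4)·(-4) + (-1)·(-1) + (0)·(0) + (1)·(1) + (5)·(5) + (7)·(7) + (8)·(8) = 156.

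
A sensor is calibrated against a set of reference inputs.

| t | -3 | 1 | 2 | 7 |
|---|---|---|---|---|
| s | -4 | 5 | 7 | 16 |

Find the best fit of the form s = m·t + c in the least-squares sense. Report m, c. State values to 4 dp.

m = 1.9901, c = 2.5172

Compute the Gram sums: Σt·t = 63, Σt = 7, Σ1 = 4.
Moment sums: Σt·s = 143, Σs = 24.
Normal equations: [[63, 7]; [7, 4]]·[m, c]ᵀ = [143, 24]ᵀ.
Eliminating c: 4·(row 1) − 7·(row 2) gives 203·m = 4·143 − 7·24 = 404, so m = 404/203.
Then c = (24 − 7·(404/203))/4 = 73/29.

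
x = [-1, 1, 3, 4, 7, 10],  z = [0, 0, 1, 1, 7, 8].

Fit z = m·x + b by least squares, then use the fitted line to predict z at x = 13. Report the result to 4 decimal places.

Compute the Gram sums: Σx·x = 176, Σx = 24, Σ1 = 6.
For Aᵀz: Σx·z = 136, Σz = 17.
So AᵀA·[m, b]ᵀ = Aᵀz: [[176, 24]; [24, 6]]·[m, b]ᵀ = [136, 17]ᵀ.
det = 176·6 − 24² = 480.
m = (136·6 − 24·17)/480 = 17/20; b = (176·17 − 24·136)/480 = -17/30.
At x = 13: ẑ = (17/20)·(13) + (-17/30)·(1) = 629/60.

ẑ = 10.4833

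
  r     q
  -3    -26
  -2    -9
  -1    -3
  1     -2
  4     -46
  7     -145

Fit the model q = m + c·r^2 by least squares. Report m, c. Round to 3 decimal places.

m = 1.247, c = -2.981

With design matrix M, MᵀM = [[6, 80]; [80, 2756]] and Mᵀq = [-231, -8116]ᵀ.
Eliminating c: 2756·(row 1) − 80·(row 2) gives 10136·m = 2756·(-231) − 80·(-8116) = 12644, so m = 3161/2534.
Then c = ((-8116) − 80·(3161/2534))/2756 = -3777/1267.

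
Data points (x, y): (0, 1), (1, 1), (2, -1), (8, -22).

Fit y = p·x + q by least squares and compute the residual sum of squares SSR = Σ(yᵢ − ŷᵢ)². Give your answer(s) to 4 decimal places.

The normal system MᵀM·[p, q]ᵀ = Mᵀy is [[69, 11]; [11, 4]]·[p, q]ᵀ = [-177, -21]ᵀ.
Determinant 69·4 − 11² = 155.
p = ((-177)·4 − 11·(-21))/155 = -477/155; q = (69·(-21) − 11·(-177))/155 = 498/155.
Residuals: -343/155, 134/155, 301/155, -92/155; SSR = 1514/155.

SSR = 9.7677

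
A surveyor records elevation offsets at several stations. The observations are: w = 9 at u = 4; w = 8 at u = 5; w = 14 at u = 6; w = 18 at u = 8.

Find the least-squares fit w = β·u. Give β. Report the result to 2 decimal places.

β = 2.16

From the data, Σu·u = 141.
And Σu·w = 304.
MᵀM·[β]ᵀ = Mᵀw becomes [[141]]·[β]ᵀ = [304]ᵀ.
Hence β = 304 / 141 ≈ 2.15603.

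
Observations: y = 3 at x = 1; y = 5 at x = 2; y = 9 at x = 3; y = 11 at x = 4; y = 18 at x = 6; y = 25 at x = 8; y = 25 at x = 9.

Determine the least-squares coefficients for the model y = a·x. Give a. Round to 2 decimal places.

The normal equations are: 211·a = 617.
Hence a = 617 / 211 ≈ 2.92417.

a = 2.92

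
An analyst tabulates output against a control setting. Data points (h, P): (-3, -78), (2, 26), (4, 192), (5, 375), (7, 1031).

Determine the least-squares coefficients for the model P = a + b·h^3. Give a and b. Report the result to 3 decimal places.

Sums needed: Σ1 = 5, Σh^3 = 513, Σh^3·h^3 = 138163.
Moment sums: ΣP = 1546, Σh^3·P = 415110.
det = 5·138163 − 513² = 427646.
a = (1546·138163 − 513·415110)/427646 = 324284/213823; b = (5·415110 − 513·1546)/427646 = 641226/213823.

a = 1.517, b = 2.999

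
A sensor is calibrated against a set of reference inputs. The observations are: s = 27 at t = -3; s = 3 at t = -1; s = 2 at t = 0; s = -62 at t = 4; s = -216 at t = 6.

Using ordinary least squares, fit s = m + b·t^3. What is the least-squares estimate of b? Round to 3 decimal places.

Sums needed: Σ1 = 5, Σt^3 = 252, Σt^3·t^3 = 51482.
And Σs = -246, Σt^3·s = -51356.
XᵀX·[m, b]ᵀ = Xᵀs becomes [[5, 252]; [252, 51482]]·[m, b]ᵀ = [-246, -51356]ᵀ.
det = 5·51482 − 252² = 193906.
m = ((-246)·51482 − 252·(-51356))/193906 = 138570/96953; b = (5·(-51356) − 252·(-246))/193906 = -97394/96953.

b = -1.005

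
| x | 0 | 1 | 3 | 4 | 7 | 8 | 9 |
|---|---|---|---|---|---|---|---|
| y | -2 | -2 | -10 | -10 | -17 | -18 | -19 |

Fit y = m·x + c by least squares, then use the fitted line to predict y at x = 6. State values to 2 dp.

ŷ = -14.04

With design matrix M, MᵀM = [[220, 32]; [32, 7]] and Mᵀy = [-506, -78]ᵀ.
Eliminating c: 7·(row 1) − 32·(row 2) gives 516·m = 7·(-506) − 32·(-78) = -1046, so m = -523/258.
Then c = ((-78) − 32·(-523/258))/7 = -242/129.
At x = 6: ŷ = (-523/258)·(6) + (-242/129)·(1) = -1811/129.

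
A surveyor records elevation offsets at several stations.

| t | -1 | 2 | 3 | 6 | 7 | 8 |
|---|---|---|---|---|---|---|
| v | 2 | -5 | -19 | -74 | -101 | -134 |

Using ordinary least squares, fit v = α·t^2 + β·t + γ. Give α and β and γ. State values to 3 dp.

α = -2.046, β = -0.708, γ = 3.361

The normal equations are: 7891·α + 1105·β + 163·γ = -16378;  1105·α + 163·β + 25·γ = -2292;  163·α + 25·β + 6·γ = -331.
(Σt^2·t^2 = 7891, Σt^2·t = 1105, Σt^2 = 163, Σt·t = 163, Σt = 25, Σ1 = 6, Σt^2·v = -16378, Σt·v = -2292, Σv = -331.)
Solving the 3×3 system (Gaussian elimination) gives α = -137455/67188, β = -47567/67188, γ = 1711/509.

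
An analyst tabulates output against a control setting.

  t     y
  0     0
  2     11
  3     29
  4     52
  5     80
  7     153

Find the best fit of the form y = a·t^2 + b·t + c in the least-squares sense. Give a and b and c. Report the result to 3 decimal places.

Sums needed: Σt^2·t^2 = 3379, Σt^2·t = 567, Σt^2 = 103, Σt·t = 103, Σt = 21, Σ1 = 6.
Moment sums: Σt^2·y = 10634, Σt·y = 1788, Σy = 325.
Normal equations: [[3379, 567, 103]; [567, 103, 21]; [103, 21, 6]]·[a, b, c]ᵀ = [10634, 1788, 325]ᵀ.
Row-reducing yields a = 94/31, b = 1509/1829, c = -1417/1829.

a = 3.032, b = 0.825, c = -0.775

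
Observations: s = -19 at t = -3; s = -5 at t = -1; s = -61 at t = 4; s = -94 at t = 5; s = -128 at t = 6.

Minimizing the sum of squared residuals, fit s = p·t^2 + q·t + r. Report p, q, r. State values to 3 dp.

The normal equations are: 2259·p + 377·q + 87·r = -8110;  377·p + 87·q + 11·r = -1420;  87·p + 11·q + 5·r = -307.
(Σt^2·t^2 = 2259, Σt^2·t = 377, Σt^2 = 87, Σt·t = 87, Σt = 11, Σ1 = 5, Σt^2·s = -8110, Σt·s = -1420, Σs = -307.)
Inverting the 3×3 Gram matrix, [p, q, r]ᵀ = [-89113/30878, -102745/30878, -59652/15439]ᵀ.

p = -2.886, q = -3.327, r = -3.864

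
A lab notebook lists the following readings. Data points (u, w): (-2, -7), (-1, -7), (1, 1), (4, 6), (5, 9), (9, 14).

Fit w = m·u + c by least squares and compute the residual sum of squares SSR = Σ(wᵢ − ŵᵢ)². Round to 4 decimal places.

SSR = 13.1758

Setting ∂/∂m … = 0 gives: 128·m + 16·c = 217;  16·m + 6·c = 16.
Δ = 128·6 − 16² = 512.
m = (217·6 − 16·16)/512 = 523/256; c = (128·16 − 16·217)/512 = -89/32.
Residuals: -17/128, -557/256, 445/256, 39/64, 401/256, -411/256; SSR = 3373/256.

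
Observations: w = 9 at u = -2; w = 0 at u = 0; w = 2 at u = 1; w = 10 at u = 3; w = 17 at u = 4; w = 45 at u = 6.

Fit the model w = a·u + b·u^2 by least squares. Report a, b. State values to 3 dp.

Entries of MᵀM: Σu·u = 66, Σu·u^2 = 300, Σu^2·u^2 = 1650.
For Mᵀw: Σu·w = 352, Σu^2·w = 2020.
So MᵀM·[a, b]ᵀ = Mᵀw: [[66, 300]; [300, 1650]]·[a, b]ᵀ = [352, 2020]ᵀ.
Determinant 66·1650 − 300² = 18900.
a = (352·1650 − 300·2020)/18900 = -4/3; b = (66·2020 − 300·352)/18900 = 22/15.

a = -1.333, b = 1.467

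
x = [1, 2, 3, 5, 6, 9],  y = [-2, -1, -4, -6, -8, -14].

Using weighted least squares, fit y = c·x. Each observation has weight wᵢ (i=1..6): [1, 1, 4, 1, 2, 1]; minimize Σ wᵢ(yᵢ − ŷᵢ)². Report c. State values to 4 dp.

The normal equations are: 219·c = -304.
(Σwᵢ·x·x = 219, Σwᵢ·x·y = -304.)
c = (-304)/219 = -1.38813.

c = -1.3881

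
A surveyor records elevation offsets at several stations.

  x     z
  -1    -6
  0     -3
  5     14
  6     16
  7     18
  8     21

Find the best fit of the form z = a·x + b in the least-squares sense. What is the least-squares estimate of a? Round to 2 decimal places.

a = 3.05

The normal equations are: 175·a + 25·b = 466;  25·a + 6·b = 60.
(Σx·x = 175, Σx = 25, Σ1 = 6, Σx·z = 466, Σz = 60.)
Determinant 175·6 − 25² = 425.
a = (466·6 − 25·60)/425 = 1296/425; b = (175·60 − 25·466)/425 = -46/17.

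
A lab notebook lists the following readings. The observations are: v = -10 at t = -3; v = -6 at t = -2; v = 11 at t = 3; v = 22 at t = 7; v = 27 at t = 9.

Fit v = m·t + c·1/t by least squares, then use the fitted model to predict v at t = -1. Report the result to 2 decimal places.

The normal equations are: 152·m + 5·c = 472;  5·m + (8017/15876)·c = 113/7.
det = 152·(8017/15876) − 5² = 205421/3969.
m = (472·(8017/15876) − 5·(113/7))/(205421/3969) = 625651/205421; c = (152·(113/7) − 5·472)/(205421/3969) = 371952/205421.
At t = -1: v̂ = (625651/205421)·(-1) + (371952/205421)·(-1) = -997603/205421.

v̂ = -4.86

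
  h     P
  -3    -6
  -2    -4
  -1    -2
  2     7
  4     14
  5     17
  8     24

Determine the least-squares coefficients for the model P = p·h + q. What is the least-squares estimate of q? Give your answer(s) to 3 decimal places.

The normal equations are: 123·p + 13·q = 375;  13·p + 7·q = 50.
det = 123·7 − 13² = 692.
p = (375·7 − 13·50)/692 = 1975/692; q = (123·50 − 13·375)/692 = 1275/692.

q = 1.842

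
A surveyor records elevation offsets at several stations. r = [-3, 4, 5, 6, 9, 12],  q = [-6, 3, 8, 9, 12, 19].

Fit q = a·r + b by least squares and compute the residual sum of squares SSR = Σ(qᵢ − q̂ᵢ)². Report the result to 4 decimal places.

From the data, Σr·r = 311, Σr = 33, Σ1 = 6.
Right-hand side: Σr·q = 460, Σq = 45.
AᵀA·[a, b]ᵀ = Aᵀq becomes [[311, 33]; [33, 6]]·[a, b]ᵀ = [460, 45]ᵀ.
Eliminating b: 6·(row 1) − 33·(row 2) gives 777·a = 6·460 − 33·45 = 1275, so a = 425/259.
Then b = (45 − 33·(425/259))/6 = -395/259.
Residuals: 116/259, -528/259, 342/259, 176/259, -46/37, 216/259; SSR = 2280/259.

SSR = 8.8031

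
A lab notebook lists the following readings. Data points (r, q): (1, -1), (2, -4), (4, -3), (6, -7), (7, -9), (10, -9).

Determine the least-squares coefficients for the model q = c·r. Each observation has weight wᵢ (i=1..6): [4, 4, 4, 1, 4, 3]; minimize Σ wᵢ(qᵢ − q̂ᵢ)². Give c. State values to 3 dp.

Entries of MᵀWM: Σwᵢ·r·r = 616.
For MᵀWq: Σwᵢ·r·q = -648.
Normal equations: [[616]]·[c]ᵀ = [-648]ᵀ.
c = (-648)/616 = -1.05195.

c = -1.052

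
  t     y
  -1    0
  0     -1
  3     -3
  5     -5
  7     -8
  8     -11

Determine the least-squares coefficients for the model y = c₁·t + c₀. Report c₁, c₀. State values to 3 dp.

From the data, Σt·t = 148, Σt = 22, Σ1 = 6.
And Σt·y = -178, Σy = -28.
Normal equations: [[148, 22]; [22, 6]]·[c₁, c₀]ᵀ = [-178, -28]ᵀ.
det = 148·6 − 22² = 404.
c₁ = ((-178)·6 − 22·(-28))/404 = -113/101; c₀ = (148·(-28) − 22·(-178))/404 = -57/101.

c₁ = -1.119, c₀ = -0.564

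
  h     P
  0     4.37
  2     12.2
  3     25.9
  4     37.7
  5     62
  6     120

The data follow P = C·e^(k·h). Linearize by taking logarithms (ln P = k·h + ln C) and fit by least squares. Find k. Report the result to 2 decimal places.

Taking logs, ln P = k·h + ln C, so regress ln P on h.
Σh = 20.0000, Σ(h)² = 90.0000, Σln P = 19.7747, Σh·ln P = 78.6449.
Equations: 90.0000·k + 20.0000·ln C = 78.6449;  20.0000·k + 6·ln C = 19.7747.
Slope k = (n·Σh·ln P − Σh·Σln P)/(n·Σ(h)² − (Σh)²) = (6·78.6449 − 20.0000·19.7747)/140.0000 = 0.54553; ln C = (Σln P − k·Σh)/n = 1.47734.

k = 0.55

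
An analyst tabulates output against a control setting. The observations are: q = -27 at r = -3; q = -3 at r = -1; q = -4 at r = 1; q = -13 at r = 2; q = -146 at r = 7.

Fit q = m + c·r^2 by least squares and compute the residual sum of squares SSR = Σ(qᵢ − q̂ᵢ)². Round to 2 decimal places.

SSR = 0.88

MᵀM·[m, c]ᵀ = Mᵀq reads: 5·m + 64·c = -193;  64·m + 2500·c = -7456.
(Σ1 = 5, Σr^2 = 64, Σr^2·r^2 = 2500, Σq = -193, Σr^2·q = -7456.)
Eliminating c: 2500·(row 1) − 64·(row 2) gives 8404·m = 2500·(-193) − 64·(-7456) = -5316, so m = -1329/2101.
Then c = ((-7456) − 64·(-1329/2101))/2500 = -6232/2101.
Residuals: 690/2101, 1258/2101, -843/2101, -96/191, -49/2101; SSR = 1850/2101.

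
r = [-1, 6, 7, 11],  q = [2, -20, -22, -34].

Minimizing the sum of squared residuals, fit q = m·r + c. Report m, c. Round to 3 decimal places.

Entries of XᵀX: Σr·r = 207, Σr = 23, Σ1 = 4.
And Σr·q = -650, Σq = -74.
XᵀX·[m, c]ᵀ = Xᵀq becomes [[207, 23]; [23, 4]]·[m, c]ᵀ = [-650, -74]ᵀ.
Eliminating c: 4·(row 1) − 23·(row 2) gives 299·m = 4·(-650) − 23·(-74) = -898, so m = -898/299.
Then c = ((-74) − 23·(-898/299))/4 = -16/13.

m = -3.003, c = -1.231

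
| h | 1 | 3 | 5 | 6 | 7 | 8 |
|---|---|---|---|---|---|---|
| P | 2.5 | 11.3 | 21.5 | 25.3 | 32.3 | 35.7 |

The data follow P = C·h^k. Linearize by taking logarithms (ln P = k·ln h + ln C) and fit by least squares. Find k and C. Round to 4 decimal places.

Let Y = ln P. Fitting Y = k·ln h + ln C by least squares:
AᵀA = [[15.1183, 8.5252]; [8.5252, 6]], rhs = [27.5871, 16.6902]ᵀ  (here Σln h = 8.5252, Σ(ln h)² = 15.1183, Σln P = 16.6902, Σln h·ln P = 27.5871).
Slope k = (n·Σln h·ln P − Σln h·Σln P)/(n·Σ(ln h)² − (Σln h)²) = (6·27.5871 − 8.5252·16.6902)/18.0313 = 1.28865; ln C = (Σln P − k·Σln h)/n = 0.95071, so C = exp(0.95071) = 2.58754.

k = 1.2886, C = 2.5875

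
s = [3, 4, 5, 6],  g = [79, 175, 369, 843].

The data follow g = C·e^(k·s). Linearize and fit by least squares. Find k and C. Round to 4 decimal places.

k = 0.7849, C = 7.4906

Linearized form: ln g = k·s + ln C. From the 4 transformed points,
Σs = 18.0000, Σ(s)² = 86.0000, Σln g = 22.1820, Σs·ln g = 103.7433.
Equations: 86.0000·k + 18.0000·ln C = 103.7433;  18.0000·k + 4·ln C = 22.1820.
Solving (det = 20.0000): k = 0.78486, ln C = 2.01364, so C = exp(2.01364) = 7.49056.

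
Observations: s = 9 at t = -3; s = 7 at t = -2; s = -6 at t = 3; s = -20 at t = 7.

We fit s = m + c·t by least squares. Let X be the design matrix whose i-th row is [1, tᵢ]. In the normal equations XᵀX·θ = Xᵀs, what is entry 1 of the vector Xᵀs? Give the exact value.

Entry 1 ↔ basis 1, so (Xᵀs)_{1} = Σᵢ sᵢ = (1)·(9) + (1)·(7) + (1)·(-6) + (1)·(-20) = -10.

-10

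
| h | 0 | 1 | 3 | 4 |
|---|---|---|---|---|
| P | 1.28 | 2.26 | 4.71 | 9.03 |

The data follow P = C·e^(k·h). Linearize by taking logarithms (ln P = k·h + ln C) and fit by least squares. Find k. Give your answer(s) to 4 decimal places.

With ln Pᵢ as the transformed response and hᵢ as the regressor:
Σh = 8.0000, Σ(h)² = 26.0000, Σln P = 4.8125, Σh·ln P = 14.2666.
Equations: 26.0000·k + 8.0000·ln C = 14.2666;  8.0000·k + 4·ln C = 4.8125.
Δ = 26.0000·4 − (8.0000)² = 40.0000; k = (14.2666·4 − 8.0000·4.8125)/40.0000 = 0.46417, ln C = (26.0000·4.8125 − 8.0000·14.2666)/40.0000 = 0.27477.

k = 0.4642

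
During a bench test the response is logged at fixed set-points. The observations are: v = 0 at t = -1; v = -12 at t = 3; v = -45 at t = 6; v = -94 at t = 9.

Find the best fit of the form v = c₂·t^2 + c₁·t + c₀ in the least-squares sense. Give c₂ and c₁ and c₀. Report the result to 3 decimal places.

Setting ∂/∂c₂ … = 0 gives: 7939·c₂ + 971·c₁ + 127·c₀ = -9342;  971·c₂ + 127·c₁ + 17·c₀ = -1152;  127·c₂ + 17·c₁ + 4·c₀ = -151.
(Σt^2·t^2 = 7939, Σt^2·t = 971, Σt^2 = 127, Σt·t = 127, Σt = 17, Σ1 = 4, Σt^2·v = -9342, Σt·v = -1152, Σv = -151.)
Row-reducing yields c₂ = -536/517, c₁ = -1789/1551, c₀ = 107/1551.

c₂ = -1.037, c₁ = -1.153, c₀ = 0.069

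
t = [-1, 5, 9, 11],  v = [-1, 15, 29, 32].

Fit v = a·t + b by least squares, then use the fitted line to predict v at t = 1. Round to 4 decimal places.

v̂ = 4.5238

Entries of XᵀX: Σt·t = 228, Σt = 24, Σ1 = 4.
Right-hand side: Σt·v = 689, Σv = 75.
XᵀX·[a, b]ᵀ = Xᵀv becomes [[228, 24]; [24, 4]]·[a, b]ᵀ = [689, 75]ᵀ.
Determinant 228·4 − 24² = 336.
a = (689·4 − 24·75)/336 = 239/84; b = (228·75 − 24·689)/336 = 47/28.
At t = 1: v̂ = (239/84)·(1) + (47/28)·(1) = 95/21.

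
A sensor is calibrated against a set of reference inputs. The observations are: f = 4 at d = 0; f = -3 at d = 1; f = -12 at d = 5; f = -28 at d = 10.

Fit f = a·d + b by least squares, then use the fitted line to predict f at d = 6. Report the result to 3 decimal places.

Entries of AᵀA: Σd·d = 126, Σd = 16, Σ1 = 4.
For Aᵀf: Σd·f = -343, Σf = -39.
AᵀA·[a, b]ᵀ = Aᵀf becomes [[126, 16]; [16, 4]]·[a, b]ᵀ = [-343, -39]ᵀ.
Eliminating b: 4·(row 1) − 16·(row 2) gives 248·a = 4·(-343) − 16·(-39) = -748, so a = -187/62.
Then b = ((-39) − 16·(-187/62))/4 = 287/124.
At d = 6: f̂ = (-187/62)·(6) + (287/124)·(1) = -1957/124.

f̂ = -15.782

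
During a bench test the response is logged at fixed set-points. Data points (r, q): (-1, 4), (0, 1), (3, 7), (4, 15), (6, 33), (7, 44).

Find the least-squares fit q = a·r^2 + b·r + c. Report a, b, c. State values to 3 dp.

a = 1.008, b = -0.912, c = 1.564

MᵀM·[a, b, c]ᵀ = Mᵀq reads: 4035·a + 649·b + 111·c = 3651;  649·a + 111·b + 19·c = 583;  111·a + 19·b + 6·c = 104.
(Σr^2·r^2 = 4035, Σr^2·r = 649, Σr^2 = 111, Σr·r = 111, Σr = 19, Σ1 = 6, Σr^2·q = 3651, Σr·q = 583, Σq = 104.)
Inverting the 3×3 Gram matrix, [a, b, c]ᵀ = [3697/3666, -5571/6110, 14336/9165]ᵀ.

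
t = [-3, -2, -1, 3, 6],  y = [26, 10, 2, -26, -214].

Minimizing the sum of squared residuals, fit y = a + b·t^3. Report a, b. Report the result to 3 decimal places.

MᵀM·[a, b]ᵀ = Mᵀy reads: 5·a + 207·b = -202;  207·a + 48179·b = -47710.
(Σ1 = 5, Σt^3 = 207, Σt^3·t^3 = 48179, Σy = -202, Σt^3·y = -47710.)
det = 5·48179 − 207² = 198046.
a = ((-202)·48179 − 207·(-47710))/198046 = 71906/99023; b = (5·(-47710) − 207·(-202))/198046 = -98368/99023.

a = 0.726, b = -0.993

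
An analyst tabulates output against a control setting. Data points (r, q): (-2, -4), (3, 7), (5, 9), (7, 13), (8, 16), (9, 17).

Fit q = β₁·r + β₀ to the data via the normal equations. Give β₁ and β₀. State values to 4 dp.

Compute the Gram sums: Σr·r = 232, Σr = 30, Σ1 = 6.
Moment sums: Σr·q = 446, Σq = 58.
MᵀM·[β₁, β₀]ᵀ = Mᵀq becomes [[232, 30]; [30, 6]]·[β₁, β₀]ᵀ = [446, 58]ᵀ.
Δ = 232·6 − 30² = 492.
β₁ = (446·6 − 30·58)/492 = 78/41; β₀ = (232·58 − 30·446)/492 = 19/123.

β₁ = 1.9024, β₀ = 0.1545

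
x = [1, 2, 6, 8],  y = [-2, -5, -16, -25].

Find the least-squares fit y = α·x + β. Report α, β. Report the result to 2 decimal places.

Entries of MᵀM: Σx·x = 105, Σx = 17, Σ1 = 4.
And Σx·y = -308, Σy = -48.
MᵀM·[α, β]ᵀ = Mᵀy becomes [[105, 17]; [17, 4]]·[α, β]ᵀ = [-308, -48]ᵀ.
Determinant 105·4 − 17² = 131.
α = ((-308)·4 − 17·(-48))/131 = -416/131; β = (105·(-48) − 17·(-308))/131 = 196/131.

α = -3.18, β = 1.50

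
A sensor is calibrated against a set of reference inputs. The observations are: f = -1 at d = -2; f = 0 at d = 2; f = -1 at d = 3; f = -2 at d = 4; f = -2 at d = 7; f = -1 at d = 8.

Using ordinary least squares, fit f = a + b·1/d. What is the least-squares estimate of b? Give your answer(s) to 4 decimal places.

AᵀA·[a, b]ᵀ = Aᵀf reads: 6·a + (143/168)·b = -7;  (143/168)·a + (20029/28224)·b = -125/168.
Determinant 6·(20029/28224) − (143/168)² = 99725/28224.
a = ((-7)·(20029/28224) − (143/168)·(-125/168))/(99725/28224) = -122328/99725; b = (6·(-125/168) − (143/168)·(-7))/(99725/28224) = 42168/99725.

b = 0.4228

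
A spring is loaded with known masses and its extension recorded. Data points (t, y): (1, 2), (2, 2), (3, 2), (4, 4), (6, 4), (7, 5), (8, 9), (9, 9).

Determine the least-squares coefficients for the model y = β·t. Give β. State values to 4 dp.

Entries of AᵀA: Σt·t = 260.
For Aᵀy: Σt·y = 240.
AᵀA·[β]ᵀ = Aᵀy becomes [[260]]·[β]ᵀ = [240]ᵀ.
Hence β = 240 / 260 ≈ 0.923077.

β = 0.9231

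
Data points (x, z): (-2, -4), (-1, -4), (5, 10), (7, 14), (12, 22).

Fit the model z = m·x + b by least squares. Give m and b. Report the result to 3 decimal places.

Compute the Gram sums: Σx·x = 223, Σx = 21, Σ1 = 5.
Right-hand side: Σx·z = 424, Σz = 38.
AᵀA·[m, b]ᵀ = Aᵀz becomes [[223, 21]; [21, 5]]·[m, b]ᵀ = [424, 38]ᵀ.
Eliminating b: 5·(row 1) − 21·(row 2) gives 674·m = 5·424 − 21·38 = 1322, so m = 661/337.
Then b = (38 − 21·(661/337))/5 = -215/337.

m = 1.961, b = -0.638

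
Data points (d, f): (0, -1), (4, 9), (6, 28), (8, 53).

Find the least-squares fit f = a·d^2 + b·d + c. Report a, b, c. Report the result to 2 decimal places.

Forming XᵀX = [[5648, 792, 116]; [792, 116, 18]; [116, 18, 4]] and Xᵀf = [4544, 628, 89]ᵀ gives XᵀX·[a, b, c]ᵀ = Xᵀf.
Row-reducing yields a = 91/88, b = -65/44, c = -12/11.

a = 1.03, b = -1.48, c = -1.09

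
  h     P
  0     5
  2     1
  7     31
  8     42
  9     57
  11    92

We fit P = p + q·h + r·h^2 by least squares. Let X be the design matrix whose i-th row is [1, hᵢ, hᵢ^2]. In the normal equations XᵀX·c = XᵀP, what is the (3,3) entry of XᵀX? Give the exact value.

Row 3 ↔ basis h^2, column 3 ↔ basis h^2, so (XᵀX)_{3,3} = Σᵢ (h^2)·(h^2) = (0)·(0) + (4)·(4) + (49)·(49) + (64)·(64) + (81)·(81) + (121)·(121) = 27715.

27715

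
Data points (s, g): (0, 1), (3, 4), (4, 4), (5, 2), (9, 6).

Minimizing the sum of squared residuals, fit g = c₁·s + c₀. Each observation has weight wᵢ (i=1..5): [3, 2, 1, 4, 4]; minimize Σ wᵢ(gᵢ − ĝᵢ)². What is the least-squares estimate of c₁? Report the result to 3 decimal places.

c₁ = 0.507

With design matrix A, AᵀWA = [[458, 66]; [66, 14]] and AᵀWg = [296, 47]ᵀ.
Δ = 458·14 − 66² = 2056.
c₁ = (296·14 − 66·47)/2056 = 521/1028; c₀ = (458·47 − 66·296)/2056 = 995/1028.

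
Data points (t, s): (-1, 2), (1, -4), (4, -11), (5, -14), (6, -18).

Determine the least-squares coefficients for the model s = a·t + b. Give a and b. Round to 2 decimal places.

a = -2.74, b = -0.79

Compute the Gram sums: Σt·t = 79, Σt = 15, Σ1 = 5.
Right-hand side: Σt·s = -228, Σs = -45.
Normal equations: [[79, 15]; [15, 5]]·[a, b]ᵀ = [-228, -45]ᵀ.
Eliminating b: 5·(row 1) − 15·(row 2) gives 170·a = 5·(-228) − 15·(-45) = -465, so a = -93/34.
Then b = ((-45) − 15·(-93/34))/5 = -27/34.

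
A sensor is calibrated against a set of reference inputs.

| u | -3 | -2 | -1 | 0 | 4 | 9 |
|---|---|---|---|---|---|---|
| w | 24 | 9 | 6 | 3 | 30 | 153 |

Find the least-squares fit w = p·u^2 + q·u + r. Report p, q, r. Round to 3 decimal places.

p = 1.958, q = -0.875, r = 2.302

From the data, Σu^2·u^2 = 6915, Σu^2·u = 757, Σu^2 = 111, Σu·u = 111, Σu = 7, Σ1 = 6.
For Xᵀw: Σu^2·w = 13131, Σu·w = 1401, Σw = 225.
So XᵀX·[p, q, r]ᵀ = Xᵀw: [[6915, 757, 111]; [757, 111, 7]; [111, 7, 6]]·[p, q, r]ᵀ = [13131, 1401, 225]ᵀ.
Solving the 3×3 system (Gaussian elimination) gives p = 51963/26542, q = -23229/26542, r = 30555/13271.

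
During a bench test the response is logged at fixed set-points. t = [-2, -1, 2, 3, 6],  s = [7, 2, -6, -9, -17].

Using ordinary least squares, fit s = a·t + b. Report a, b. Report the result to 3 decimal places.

Forming MᵀM = [[54, 8]; [8, 5]] and Mᵀs = [-157, -23]ᵀ gives MᵀM·[a, b]ᵀ = Mᵀs.
Eliminating b: 5·(row 1) − 8·(row 2) gives 206·a = 5·(-157) − 8·(-23) = -601, so a = -601/206.
Then b = ((-23) − 8·(-601/206))/5 = 7/103.

a = -2.917, b = 0.068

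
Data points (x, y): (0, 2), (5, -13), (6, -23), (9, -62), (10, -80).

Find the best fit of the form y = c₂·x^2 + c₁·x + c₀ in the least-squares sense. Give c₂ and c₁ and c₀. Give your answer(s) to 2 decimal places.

c₂ = -1.02, c₁ = 2.05, c₀ = 2.01

Normal-equation sums: Σx^2·x^2 = 18482, Σx^2·x = 2070, Σx^2 = 242, Σx·x = 242, Σx = 30, Σ1 = 5.
Right-hand side: Σx^2·y = -14175, Σx·y = -1561, Σy = -176.
So MᵀM·[c₂, c₁, c₀]ᵀ = Mᵀy: [[18482, 2070, 242]; [2070, 242, 30]; [242, 30, 5]]·[c₂, c₁, c₀]ᵀ = [-14175, -1561, -176]ᵀ.
Inverting the 3×3 Gram matrix, [c₂, c₁, c₀]ᵀ = [-24137/23604, 16111/7868, 11843/5901]ᵀ.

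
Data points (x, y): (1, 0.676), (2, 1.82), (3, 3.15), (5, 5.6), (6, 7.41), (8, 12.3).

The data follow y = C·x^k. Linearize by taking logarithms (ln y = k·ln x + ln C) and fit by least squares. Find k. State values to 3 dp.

k = 1.353

With ln yᵢ as the transformed response and ln xᵢ as the regressor:
AᵀA = [[11.8122, 7.2724]; [7.2724, 6]], rhs = [13.2555, 7.5899]ᵀ  (here Σln x = 7.2724, Σ(ln x)² = 11.8122, Σln y = 7.5899, Σln x·ln y = 13.2555).
Δ = 11.8122·6 − (7.2724)² = 17.9853; k = (13.2555·6 − 7.2724·7.5899)/17.9853 = 1.35312, ln C = (11.8122·7.5899 − 7.2724·13.2555)/17.9853 = -0.37510.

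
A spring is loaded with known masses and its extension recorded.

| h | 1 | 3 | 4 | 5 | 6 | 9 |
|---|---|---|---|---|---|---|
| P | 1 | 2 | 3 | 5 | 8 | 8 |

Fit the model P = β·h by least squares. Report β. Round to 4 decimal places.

β = 0.9762

Compute the Gram sums: Σh·h = 168.
For XᵀP: Σh·P = 164.
β = 164/168 = 0.97619.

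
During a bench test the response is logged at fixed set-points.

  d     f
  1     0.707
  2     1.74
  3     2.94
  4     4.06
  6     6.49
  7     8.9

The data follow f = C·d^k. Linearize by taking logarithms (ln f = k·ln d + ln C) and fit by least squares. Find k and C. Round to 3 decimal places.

Taking logs, ln f = k·ln d + ln C, so regress ln f on ln d.
Sums: Σln d = 6.9157, Σ(ln d)² = 10.6062, Σln f = 6.7431, Σln d·ln f = 11.1160.
Normal system: [[10.6062, 6.9157]; [6.9157, 6]]·[k, ln C]ᵀ = [11.1160, 6.7431]ᵀ.
Slope k = (n·Σln d·ln f − Σln d·Σln f)/(n·Σ(ln d)² − (Σln d)²) = (6·11.1160 − 6.9157·6.7431)/15.8099 = 1.26903; ln C = (Σln f − k·Σln d)/n = -0.33886, so C = exp(-0.33886) = 0.71258.

k = 1.269, C = 0.713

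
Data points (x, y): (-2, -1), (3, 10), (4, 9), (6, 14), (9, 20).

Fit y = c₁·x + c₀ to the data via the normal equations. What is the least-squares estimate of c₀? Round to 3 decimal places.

c₀ = 2.885

Normal-equation sums: Σx·x = 146, Σx = 20, Σ1 = 5.
Moment sums: Σx·y = 332, Σy = 52.
So AᵀA·[c₁, c₀]ᵀ = Aᵀy: [[146, 20]; [20, 5]]·[c₁, c₀]ᵀ = [332, 52]ᵀ.
det = 146·5 − 20² = 330.
c₁ = (332·5 − 20·52)/330 = 62/33; c₀ = (146·52 − 20·332)/330 = 476/165.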